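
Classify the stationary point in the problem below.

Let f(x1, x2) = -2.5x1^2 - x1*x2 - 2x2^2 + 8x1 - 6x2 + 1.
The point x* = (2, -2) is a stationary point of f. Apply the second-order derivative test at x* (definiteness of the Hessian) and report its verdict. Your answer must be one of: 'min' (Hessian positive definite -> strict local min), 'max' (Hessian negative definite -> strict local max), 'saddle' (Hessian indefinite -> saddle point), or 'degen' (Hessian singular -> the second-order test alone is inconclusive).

Compute the Hessian H = grad^2 f:
  H = [[-5, -1], [-1, -4]]
Verify stationarity: grad f(x*) = H x* + g = (0, 0).
Eigenvalues of H: -5.618, -3.382.
Both eigenvalues < 0, so H is negative definite -> x* is a strict local max.

max


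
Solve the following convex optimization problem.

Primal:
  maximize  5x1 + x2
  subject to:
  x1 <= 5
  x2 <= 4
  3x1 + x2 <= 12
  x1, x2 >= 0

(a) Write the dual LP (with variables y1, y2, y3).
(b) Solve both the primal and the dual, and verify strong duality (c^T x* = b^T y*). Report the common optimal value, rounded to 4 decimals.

The standard primal-dual pair for 'max c^T x s.t. A x <= b, x >= 0' is:
  Dual:  min b^T y  s.t.  A^T y >= c,  y >= 0.

So the dual LP is:
  minimize  5y1 + 4y2 + 12y3
  subject to:
    y1 + 3y3 >= 5
    y2 + y3 >= 1
    y1, y2, y3 >= 0

Solving the primal: x* = (4, 0).
  primal value c^T x* = 20.
Solving the dual: y* = (0, 0, 1.6667).
  dual value b^T y* = 20.
Strong duality: c^T x* = b^T y*. Confirmed.

20


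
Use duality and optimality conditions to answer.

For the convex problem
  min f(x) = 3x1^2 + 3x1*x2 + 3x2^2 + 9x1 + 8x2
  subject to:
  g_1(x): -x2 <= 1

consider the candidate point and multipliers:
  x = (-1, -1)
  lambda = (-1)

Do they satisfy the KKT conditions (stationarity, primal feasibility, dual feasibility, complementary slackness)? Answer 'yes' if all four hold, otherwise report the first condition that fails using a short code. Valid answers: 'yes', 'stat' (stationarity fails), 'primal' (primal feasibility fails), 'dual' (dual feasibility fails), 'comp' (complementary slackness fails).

Gradient of f: grad f(x) = Q x + c = (0, -1)
Constraint values g_i(x) = a_i^T x - b_i:
  g_1((-1, -1)) = 0
Stationarity residual: grad f(x) + sum_i lambda_i a_i = (0, 0)
  -> stationarity OK
Primal feasibility (all g_i <= 0): OK
Dual feasibility (all lambda_i >= 0): FAILS
Complementary slackness (lambda_i * g_i(x) = 0 for all i): OK

Verdict: the first failing condition is dual_feasibility -> dual.

dual


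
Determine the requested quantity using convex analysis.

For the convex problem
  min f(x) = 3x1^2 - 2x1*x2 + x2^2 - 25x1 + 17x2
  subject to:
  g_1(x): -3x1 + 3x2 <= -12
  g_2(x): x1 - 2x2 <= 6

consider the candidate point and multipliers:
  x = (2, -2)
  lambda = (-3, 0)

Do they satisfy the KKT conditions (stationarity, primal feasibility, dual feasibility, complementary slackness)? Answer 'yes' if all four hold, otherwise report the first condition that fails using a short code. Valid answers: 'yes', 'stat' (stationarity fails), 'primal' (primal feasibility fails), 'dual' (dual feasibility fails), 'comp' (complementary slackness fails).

Gradient of f: grad f(x) = Q x + c = (-9, 9)
Constraint values g_i(x) = a_i^T x - b_i:
  g_1((2, -2)) = 0
  g_2((2, -2)) = 0
Stationarity residual: grad f(x) + sum_i lambda_i a_i = (0, 0)
  -> stationarity OK
Primal feasibility (all g_i <= 0): OK
Dual feasibility (all lambda_i >= 0): FAILS
Complementary slackness (lambda_i * g_i(x) = 0 for all i): OK

Verdict: the first failing condition is dual_feasibility -> dual.

dual


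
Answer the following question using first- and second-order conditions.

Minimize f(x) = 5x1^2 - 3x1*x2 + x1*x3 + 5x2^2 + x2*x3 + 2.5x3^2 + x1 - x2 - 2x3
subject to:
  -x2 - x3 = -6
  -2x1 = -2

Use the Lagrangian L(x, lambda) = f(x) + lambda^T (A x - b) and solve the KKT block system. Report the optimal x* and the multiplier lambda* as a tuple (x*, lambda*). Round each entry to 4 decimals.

Form the Lagrangian:
  L(x, lambda) = (1/2) x^T Q x + c^T x + lambda^T (A x - b)
Stationarity (grad_x L = 0): Q x + c + A^T lambda = 0.
Primal feasibility: A x = b.

This gives the KKT block system:
  [ Q   A^T ] [ x     ]   [-c ]
  [ A    0  ] [ lambda ] = [ b ]

Solving the linear system:
  x*      = (1, 2.0769, 3.9231)
  lambda* = (20.6923, 4.3462)
  f(x*)   = 61.9615

x* = (1, 2.0769, 3.9231), lambda* = (20.6923, 4.3462)


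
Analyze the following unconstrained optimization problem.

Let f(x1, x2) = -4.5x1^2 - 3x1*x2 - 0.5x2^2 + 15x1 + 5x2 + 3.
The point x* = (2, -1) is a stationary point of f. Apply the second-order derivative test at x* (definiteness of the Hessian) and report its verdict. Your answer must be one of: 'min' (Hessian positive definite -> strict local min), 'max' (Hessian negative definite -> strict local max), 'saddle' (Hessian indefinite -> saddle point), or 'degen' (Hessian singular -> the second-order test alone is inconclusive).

Compute the Hessian H = grad^2 f:
  H = [[-9, -3], [-3, -1]]
Verify stationarity: grad f(x*) = H x* + g = (0, 0).
Eigenvalues of H: -10, 0.
H has a zero eigenvalue (singular; negative semidefinite but not definite), so H is neither positive definite, negative definite, nor indefinite. The second-order test alone is inconclusive -> degen.
(Indeed, f is constant along the null direction of H through x*, so x* is not a strict local extremum.)

degen


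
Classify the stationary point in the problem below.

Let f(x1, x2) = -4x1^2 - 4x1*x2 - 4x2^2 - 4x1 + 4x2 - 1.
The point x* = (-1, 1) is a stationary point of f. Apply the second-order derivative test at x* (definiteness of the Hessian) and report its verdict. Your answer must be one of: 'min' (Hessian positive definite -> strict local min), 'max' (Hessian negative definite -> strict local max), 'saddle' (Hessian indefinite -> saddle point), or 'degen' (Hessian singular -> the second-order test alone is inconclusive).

Compute the Hessian H = grad^2 f:
  H = [[-8, -4], [-4, -8]]
Verify stationarity: grad f(x*) = H x* + g = (0, 0).
Eigenvalues of H: -12, -4.
Both eigenvalues < 0, so H is negative definite -> x* is a strict local max.

max


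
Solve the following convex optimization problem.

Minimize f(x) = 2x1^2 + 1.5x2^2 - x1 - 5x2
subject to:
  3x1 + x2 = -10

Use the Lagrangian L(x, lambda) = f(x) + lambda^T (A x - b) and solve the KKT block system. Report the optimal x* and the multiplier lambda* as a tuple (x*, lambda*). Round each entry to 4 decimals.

Form the Lagrangian:
  L(x, lambda) = (1/2) x^T Q x + c^T x + lambda^T (A x - b)
Stationarity (grad_x L = 0): Q x + c + A^T lambda = 0.
Primal feasibility: A x = b.

This gives the KKT block system:
  [ Q   A^T ] [ x     ]   [-c ]
  [ A    0  ] [ lambda ] = [ b ]

Solving the linear system:
  x*      = (-3.3548, 0.0645)
  lambda* = (4.8065)
  f(x*)   = 25.5484

x* = (-3.3548, 0.0645), lambda* = (4.8065)


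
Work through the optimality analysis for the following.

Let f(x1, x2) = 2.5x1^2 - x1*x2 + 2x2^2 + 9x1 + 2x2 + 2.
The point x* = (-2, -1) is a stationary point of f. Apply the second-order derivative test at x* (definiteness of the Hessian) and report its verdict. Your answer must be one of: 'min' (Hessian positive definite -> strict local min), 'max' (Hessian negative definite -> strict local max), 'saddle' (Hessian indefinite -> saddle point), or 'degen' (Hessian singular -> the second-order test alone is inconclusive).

Compute the Hessian H = grad^2 f:
  H = [[5, -1], [-1, 4]]
Verify stationarity: grad f(x*) = H x* + g = (0, 0).
Eigenvalues of H: 3.382, 5.618.
Both eigenvalues > 0, so H is positive definite -> x* is a strict local min.

min


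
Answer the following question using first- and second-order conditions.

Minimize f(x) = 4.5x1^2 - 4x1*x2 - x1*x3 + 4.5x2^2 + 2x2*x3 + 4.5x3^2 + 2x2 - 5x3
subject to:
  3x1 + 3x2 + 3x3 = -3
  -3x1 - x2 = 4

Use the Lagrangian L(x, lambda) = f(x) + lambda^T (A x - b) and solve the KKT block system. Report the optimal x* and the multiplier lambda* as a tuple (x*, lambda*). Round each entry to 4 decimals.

Form the Lagrangian:
  L(x, lambda) = (1/2) x^T Q x + c^T x + lambda^T (A x - b)
Stationarity (grad_x L = 0): Q x + c + A^T lambda = 0.
Primal feasibility: A x = b.

This gives the KKT block system:
  [ Q   A^T ] [ x     ]   [-c ]
  [ A    0  ] [ lambda ] = [ b ]

Solving the linear system:
  x*      = (-1.0246, -0.9262, 0.9508)
  lambda* = (-0.9098, -3.0656)
  f(x*)   = 1.4631

x* = (-1.0246, -0.9262, 0.9508), lambda* = (-0.9098, -3.0656)


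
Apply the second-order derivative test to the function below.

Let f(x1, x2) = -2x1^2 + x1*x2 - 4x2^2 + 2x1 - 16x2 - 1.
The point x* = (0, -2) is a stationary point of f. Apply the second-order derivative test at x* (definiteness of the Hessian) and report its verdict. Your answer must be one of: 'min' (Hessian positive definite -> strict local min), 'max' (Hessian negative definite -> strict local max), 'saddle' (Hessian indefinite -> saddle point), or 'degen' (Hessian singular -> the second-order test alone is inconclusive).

Compute the Hessian H = grad^2 f:
  H = [[-4, 1], [1, -8]]
Verify stationarity: grad f(x*) = H x* + g = (0, 0).
Eigenvalues of H: -8.2361, -3.7639.
Both eigenvalues < 0, so H is negative definite -> x* is a strict local max.

max


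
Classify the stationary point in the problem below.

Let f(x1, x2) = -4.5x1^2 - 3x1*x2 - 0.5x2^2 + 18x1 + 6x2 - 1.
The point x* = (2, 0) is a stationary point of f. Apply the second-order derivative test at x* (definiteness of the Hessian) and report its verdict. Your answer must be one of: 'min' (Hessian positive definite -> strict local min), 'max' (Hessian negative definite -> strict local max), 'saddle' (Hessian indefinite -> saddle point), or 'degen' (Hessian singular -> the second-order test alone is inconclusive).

Compute the Hessian H = grad^2 f:
  H = [[-9, -3], [-3, -1]]
Verify stationarity: grad f(x*) = H x* + g = (0, 0).
Eigenvalues of H: -10, 0.
H has a zero eigenvalue (singular; negative semidefinite but not definite), so H is neither positive definite, negative definite, nor indefinite. The second-order test alone is inconclusive -> degen.
(Indeed, f is constant along the null direction of H through x*, so x* is not a strict local extremum.)

degen


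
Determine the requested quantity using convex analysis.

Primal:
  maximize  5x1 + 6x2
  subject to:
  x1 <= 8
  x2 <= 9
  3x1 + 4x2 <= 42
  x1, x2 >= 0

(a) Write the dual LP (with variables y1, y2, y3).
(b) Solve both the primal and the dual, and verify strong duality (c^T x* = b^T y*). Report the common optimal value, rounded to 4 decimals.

The standard primal-dual pair for 'max c^T x s.t. A x <= b, x >= 0' is:
  Dual:  min b^T y  s.t.  A^T y >= c,  y >= 0.

So the dual LP is:
  minimize  8y1 + 9y2 + 42y3
  subject to:
    y1 + 3y3 >= 5
    y2 + 4y3 >= 6
    y1, y2, y3 >= 0

Solving the primal: x* = (8, 4.5).
  primal value c^T x* = 67.
Solving the dual: y* = (0.5, 0, 1.5).
  dual value b^T y* = 67.
Strong duality: c^T x* = b^T y*. Confirmed.

67


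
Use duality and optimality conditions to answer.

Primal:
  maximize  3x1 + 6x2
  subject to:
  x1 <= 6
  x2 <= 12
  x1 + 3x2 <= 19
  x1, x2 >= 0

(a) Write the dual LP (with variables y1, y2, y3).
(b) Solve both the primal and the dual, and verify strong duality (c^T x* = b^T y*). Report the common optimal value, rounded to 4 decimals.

The standard primal-dual pair for 'max c^T x s.t. A x <= b, x >= 0' is:
  Dual:  min b^T y  s.t.  A^T y >= c,  y >= 0.

So the dual LP is:
  minimize  6y1 + 12y2 + 19y3
  subject to:
    y1 + y3 >= 3
    y2 + 3y3 >= 6
    y1, y2, y3 >= 0

Solving the primal: x* = (6, 4.3333).
  primal value c^T x* = 44.
Solving the dual: y* = (1, 0, 2).
  dual value b^T y* = 44.
Strong duality: c^T x* = b^T y*. Confirmed.

44


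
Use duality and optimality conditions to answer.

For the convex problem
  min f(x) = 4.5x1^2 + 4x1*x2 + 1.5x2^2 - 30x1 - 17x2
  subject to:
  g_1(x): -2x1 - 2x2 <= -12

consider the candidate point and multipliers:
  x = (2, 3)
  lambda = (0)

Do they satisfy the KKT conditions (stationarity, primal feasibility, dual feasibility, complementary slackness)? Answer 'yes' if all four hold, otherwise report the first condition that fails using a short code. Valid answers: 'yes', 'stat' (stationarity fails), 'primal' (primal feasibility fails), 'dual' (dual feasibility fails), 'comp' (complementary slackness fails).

Gradient of f: grad f(x) = Q x + c = (0, 0)
Constraint values g_i(x) = a_i^T x - b_i:
  g_1((2, 3)) = 2
Stationarity residual: grad f(x) + sum_i lambda_i a_i = (0, 0)
  -> stationarity OK
Primal feasibility (all g_i <= 0): FAILS
Dual feasibility (all lambda_i >= 0): OK
Complementary slackness (lambda_i * g_i(x) = 0 for all i): OK

Verdict: the first failing condition is primal_feasibility -> primal.

primal


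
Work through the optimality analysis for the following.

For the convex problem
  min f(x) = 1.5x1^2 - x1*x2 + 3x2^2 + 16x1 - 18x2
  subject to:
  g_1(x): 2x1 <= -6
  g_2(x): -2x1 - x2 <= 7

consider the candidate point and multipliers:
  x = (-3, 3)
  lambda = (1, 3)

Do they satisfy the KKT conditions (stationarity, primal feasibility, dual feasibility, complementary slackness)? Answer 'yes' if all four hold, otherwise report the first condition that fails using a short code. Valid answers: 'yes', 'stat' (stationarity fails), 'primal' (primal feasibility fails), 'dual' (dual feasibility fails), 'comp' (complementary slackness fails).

Gradient of f: grad f(x) = Q x + c = (4, 3)
Constraint values g_i(x) = a_i^T x - b_i:
  g_1((-3, 3)) = 0
  g_2((-3, 3)) = -4
Stationarity residual: grad f(x) + sum_i lambda_i a_i = (0, 0)
  -> stationarity OK
Primal feasibility (all g_i <= 0): OK
Dual feasibility (all lambda_i >= 0): OK
Complementary slackness (lambda_i * g_i(x) = 0 for all i): FAILS

Verdict: the first failing condition is complementary_slackness -> comp.

comp


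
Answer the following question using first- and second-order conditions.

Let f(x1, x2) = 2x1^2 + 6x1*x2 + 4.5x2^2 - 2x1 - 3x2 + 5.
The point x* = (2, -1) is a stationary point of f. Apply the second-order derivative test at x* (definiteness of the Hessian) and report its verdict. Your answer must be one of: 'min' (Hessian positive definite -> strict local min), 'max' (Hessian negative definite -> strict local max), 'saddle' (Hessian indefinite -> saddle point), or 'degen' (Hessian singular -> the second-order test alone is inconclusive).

Compute the Hessian H = grad^2 f:
  H = [[4, 6], [6, 9]]
Verify stationarity: grad f(x*) = H x* + g = (0, 0).
Eigenvalues of H: 0, 13.
H has a zero eigenvalue (singular; positive semidefinite but not definite), so H is neither positive definite, negative definite, nor indefinite. The second-order test alone is inconclusive -> degen.
(Indeed, f is constant along the null direction of H through x*, so x* is not a strict local extremum.)

degen


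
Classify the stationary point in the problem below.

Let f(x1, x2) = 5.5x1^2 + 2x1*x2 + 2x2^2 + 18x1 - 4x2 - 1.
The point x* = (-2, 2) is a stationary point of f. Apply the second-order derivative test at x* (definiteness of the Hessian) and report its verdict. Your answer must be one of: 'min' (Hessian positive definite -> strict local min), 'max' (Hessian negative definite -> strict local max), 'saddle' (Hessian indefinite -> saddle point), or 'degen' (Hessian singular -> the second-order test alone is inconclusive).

Compute the Hessian H = grad^2 f:
  H = [[11, 2], [2, 4]]
Verify stationarity: grad f(x*) = H x* + g = (0, 0).
Eigenvalues of H: 3.4689, 11.5311.
Both eigenvalues > 0, so H is positive definite -> x* is a strict local min.

min


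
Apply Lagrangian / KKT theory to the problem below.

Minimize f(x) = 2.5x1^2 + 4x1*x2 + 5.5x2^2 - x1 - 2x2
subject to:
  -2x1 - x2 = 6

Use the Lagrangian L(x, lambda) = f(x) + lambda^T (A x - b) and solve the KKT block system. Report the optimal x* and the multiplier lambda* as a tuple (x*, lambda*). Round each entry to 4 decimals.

Form the Lagrangian:
  L(x, lambda) = (1/2) x^T Q x + c^T x + lambda^T (A x - b)
Stationarity (grad_x L = 0): Q x + c + A^T lambda = 0.
Primal feasibility: A x = b.

This gives the KKT block system:
  [ Q   A^T ] [ x     ]   [-c ]
  [ A    0  ] [ lambda ] = [ b ]

Solving the linear system:
  x*      = (-3.3636, 0.7273)
  lambda* = (-7.4545)
  f(x*)   = 23.3182

x* = (-3.3636, 0.7273), lambda* = (-7.4545)


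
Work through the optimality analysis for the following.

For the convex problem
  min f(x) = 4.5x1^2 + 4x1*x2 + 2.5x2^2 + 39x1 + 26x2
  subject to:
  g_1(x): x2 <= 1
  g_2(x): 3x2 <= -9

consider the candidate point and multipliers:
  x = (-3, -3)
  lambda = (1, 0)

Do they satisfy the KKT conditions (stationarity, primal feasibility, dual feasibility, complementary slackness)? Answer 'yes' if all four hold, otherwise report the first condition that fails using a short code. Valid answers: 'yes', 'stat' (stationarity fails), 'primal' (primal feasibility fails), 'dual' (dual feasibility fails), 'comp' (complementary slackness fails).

Gradient of f: grad f(x) = Q x + c = (0, -1)
Constraint values g_i(x) = a_i^T x - b_i:
  g_1((-3, -3)) = -4
  g_2((-3, -3)) = 0
Stationarity residual: grad f(x) + sum_i lambda_i a_i = (0, 0)
  -> stationarity OK
Primal feasibility (all g_i <= 0): OK
Dual feasibility (all lambda_i >= 0): OK
Complementary slackness (lambda_i * g_i(x) = 0 for all i): FAILS

Verdict: the first failing condition is complementary_slackness -> comp.

comp


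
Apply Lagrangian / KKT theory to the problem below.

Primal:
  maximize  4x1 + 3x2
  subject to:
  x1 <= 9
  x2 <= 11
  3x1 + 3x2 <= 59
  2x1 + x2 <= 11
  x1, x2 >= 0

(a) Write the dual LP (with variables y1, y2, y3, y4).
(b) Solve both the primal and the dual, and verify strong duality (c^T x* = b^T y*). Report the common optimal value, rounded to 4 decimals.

The standard primal-dual pair for 'max c^T x s.t. A x <= b, x >= 0' is:
  Dual:  min b^T y  s.t.  A^T y >= c,  y >= 0.

So the dual LP is:
  minimize  9y1 + 11y2 + 59y3 + 11y4
  subject to:
    y1 + 3y3 + 2y4 >= 4
    y2 + 3y3 + y4 >= 3
    y1, y2, y3, y4 >= 0

Solving the primal: x* = (0, 11).
  primal value c^T x* = 33.
Solving the dual: y* = (0, 1, 0, 2).
  dual value b^T y* = 33.
Strong duality: c^T x* = b^T y*. Confirmed.

33


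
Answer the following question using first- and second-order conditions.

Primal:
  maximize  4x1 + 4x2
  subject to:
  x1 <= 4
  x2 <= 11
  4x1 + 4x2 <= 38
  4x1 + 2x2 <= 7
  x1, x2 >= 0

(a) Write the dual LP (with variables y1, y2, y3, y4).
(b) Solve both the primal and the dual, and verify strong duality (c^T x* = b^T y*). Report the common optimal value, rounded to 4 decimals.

The standard primal-dual pair for 'max c^T x s.t. A x <= b, x >= 0' is:
  Dual:  min b^T y  s.t.  A^T y >= c,  y >= 0.

So the dual LP is:
  minimize  4y1 + 11y2 + 38y3 + 7y4
  subject to:
    y1 + 4y3 + 4y4 >= 4
    y2 + 4y3 + 2y4 >= 4
    y1, y2, y3, y4 >= 0

Solving the primal: x* = (0, 3.5).
  primal value c^T x* = 14.
Solving the dual: y* = (0, 0, 0, 2).
  dual value b^T y* = 14.
Strong duality: c^T x* = b^T y*. Confirmed.

14


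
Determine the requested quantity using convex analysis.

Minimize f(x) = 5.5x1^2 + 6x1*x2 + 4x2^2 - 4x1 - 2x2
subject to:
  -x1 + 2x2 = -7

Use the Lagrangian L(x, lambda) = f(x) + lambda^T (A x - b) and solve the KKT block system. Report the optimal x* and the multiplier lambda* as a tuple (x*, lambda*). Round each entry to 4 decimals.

Form the Lagrangian:
  L(x, lambda) = (1/2) x^T Q x + c^T x + lambda^T (A x - b)
Stationarity (grad_x L = 0): Q x + c + A^T lambda = 0.
Primal feasibility: A x = b.

This gives the KKT block system:
  [ Q   A^T ] [ x     ]   [-c ]
  [ A    0  ] [ lambda ] = [ b ]

Solving the linear system:
  x*      = (2.1053, -2.4474)
  lambda* = (4.4737)
  f(x*)   = 13.8947

x* = (2.1053, -2.4474), lambda* = (4.4737)


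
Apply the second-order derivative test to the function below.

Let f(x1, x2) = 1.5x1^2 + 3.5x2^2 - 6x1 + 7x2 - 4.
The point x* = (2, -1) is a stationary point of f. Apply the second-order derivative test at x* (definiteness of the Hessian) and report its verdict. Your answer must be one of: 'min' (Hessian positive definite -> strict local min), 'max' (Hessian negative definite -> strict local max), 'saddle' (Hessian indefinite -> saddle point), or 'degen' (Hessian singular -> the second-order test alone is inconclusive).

Compute the Hessian H = grad^2 f:
  H = [[3, 0], [0, 7]]
Verify stationarity: grad f(x*) = H x* + g = (0, 0).
Eigenvalues of H: 3, 7.
Both eigenvalues > 0, so H is positive definite -> x* is a strict local min.

min


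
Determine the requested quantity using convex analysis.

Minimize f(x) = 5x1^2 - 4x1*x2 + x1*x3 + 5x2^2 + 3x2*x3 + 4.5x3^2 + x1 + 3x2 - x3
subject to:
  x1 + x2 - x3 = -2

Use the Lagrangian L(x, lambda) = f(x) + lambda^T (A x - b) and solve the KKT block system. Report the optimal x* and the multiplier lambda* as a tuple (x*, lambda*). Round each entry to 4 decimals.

Form the Lagrangian:
  L(x, lambda) = (1/2) x^T Q x + c^T x + lambda^T (A x - b)
Stationarity (grad_x L = 0): Q x + c + A^T lambda = 0.
Primal feasibility: A x = b.

This gives the KKT block system:
  [ Q   A^T ] [ x     ]   [-c ]
  [ A    0  ] [ lambda ] = [ b ]

Solving the linear system:
  x*      = (-0.5991, -0.8243, 0.5766)
  lambda* = (1.1171)
  f(x*)   = -0.7072

x* = (-0.5991, -0.8243, 0.5766), lambda* = (1.1171)


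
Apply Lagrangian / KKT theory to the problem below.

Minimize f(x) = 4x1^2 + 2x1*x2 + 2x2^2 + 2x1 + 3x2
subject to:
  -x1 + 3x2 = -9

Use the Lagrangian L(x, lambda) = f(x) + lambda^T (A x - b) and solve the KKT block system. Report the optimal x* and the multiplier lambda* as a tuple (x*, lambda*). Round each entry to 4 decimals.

Form the Lagrangian:
  L(x, lambda) = (1/2) x^T Q x + c^T x + lambda^T (A x - b)
Stationarity (grad_x L = 0): Q x + c + A^T lambda = 0.
Primal feasibility: A x = b.

This gives the KKT block system:
  [ Q   A^T ] [ x     ]   [-c ]
  [ A    0  ] [ lambda ] = [ b ]

Solving the linear system:
  x*      = (0.7159, -2.7614)
  lambda* = (2.2045)
  f(x*)   = 6.4943

x* = (0.7159, -2.7614), lambda* = (2.2045)


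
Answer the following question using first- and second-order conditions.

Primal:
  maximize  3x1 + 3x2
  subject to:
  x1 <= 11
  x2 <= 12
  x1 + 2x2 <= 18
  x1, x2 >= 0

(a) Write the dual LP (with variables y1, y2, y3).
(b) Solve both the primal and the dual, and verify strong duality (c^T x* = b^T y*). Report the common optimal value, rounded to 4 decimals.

The standard primal-dual pair for 'max c^T x s.t. A x <= b, x >= 0' is:
  Dual:  min b^T y  s.t.  A^T y >= c,  y >= 0.

So the dual LP is:
  minimize  11y1 + 12y2 + 18y3
  subject to:
    y1 + y3 >= 3
    y2 + 2y3 >= 3
    y1, y2, y3 >= 0

Solving the primal: x* = (11, 3.5).
  primal value c^T x* = 43.5.
Solving the dual: y* = (1.5, 0, 1.5).
  dual value b^T y* = 43.5.
Strong duality: c^T x* = b^T y*. Confirmed.

43.5


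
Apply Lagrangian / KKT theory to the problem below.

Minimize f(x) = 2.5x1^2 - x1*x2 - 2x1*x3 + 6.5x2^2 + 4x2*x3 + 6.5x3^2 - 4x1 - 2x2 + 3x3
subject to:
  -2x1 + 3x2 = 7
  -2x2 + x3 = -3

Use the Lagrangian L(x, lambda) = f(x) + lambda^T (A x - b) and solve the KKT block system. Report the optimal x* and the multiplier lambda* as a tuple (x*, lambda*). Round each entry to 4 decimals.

Form the Lagrangian:
  L(x, lambda) = (1/2) x^T Q x + c^T x + lambda^T (A x - b)
Stationarity (grad_x L = 0): Q x + c + A^T lambda = 0.
Primal feasibility: A x = b.

This gives the KKT block system:
  [ Q   A^T ] [ x     ]   [-c ]
  [ A    0  ] [ lambda ] = [ b ]

Solving the linear system:
  x*      = (-1.7184, 1.1877, -0.6246)
  lambda* = (-6.2654, -3.068)
  f(x*)   = 18.6392

x* = (-1.7184, 1.1877, -0.6246), lambda* = (-6.2654, -3.068)


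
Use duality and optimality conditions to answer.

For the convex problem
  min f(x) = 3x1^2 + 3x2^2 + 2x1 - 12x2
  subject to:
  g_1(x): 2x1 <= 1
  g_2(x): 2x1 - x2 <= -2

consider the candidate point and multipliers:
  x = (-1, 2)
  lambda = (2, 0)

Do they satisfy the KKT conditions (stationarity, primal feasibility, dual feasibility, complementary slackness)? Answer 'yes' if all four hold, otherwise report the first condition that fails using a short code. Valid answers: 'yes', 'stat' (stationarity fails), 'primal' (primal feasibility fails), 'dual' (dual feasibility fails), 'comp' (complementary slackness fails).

Gradient of f: grad f(x) = Q x + c = (-4, 0)
Constraint values g_i(x) = a_i^T x - b_i:
  g_1((-1, 2)) = -3
  g_2((-1, 2)) = -2
Stationarity residual: grad f(x) + sum_i lambda_i a_i = (0, 0)
  -> stationarity OK
Primal feasibility (all g_i <= 0): OK
Dual feasibility (all lambda_i >= 0): OK
Complementary slackness (lambda_i * g_i(x) = 0 for all i): FAILS

Verdict: the first failing condition is complementary_slackness -> comp.

comp


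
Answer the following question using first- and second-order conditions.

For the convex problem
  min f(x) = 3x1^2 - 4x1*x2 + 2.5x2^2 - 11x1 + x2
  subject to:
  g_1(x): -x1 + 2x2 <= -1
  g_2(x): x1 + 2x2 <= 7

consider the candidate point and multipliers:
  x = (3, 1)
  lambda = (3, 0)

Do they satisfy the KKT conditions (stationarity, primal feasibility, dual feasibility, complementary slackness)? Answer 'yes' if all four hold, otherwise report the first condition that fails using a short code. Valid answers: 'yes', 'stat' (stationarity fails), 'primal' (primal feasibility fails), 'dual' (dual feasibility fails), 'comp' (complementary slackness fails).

Gradient of f: grad f(x) = Q x + c = (3, -6)
Constraint values g_i(x) = a_i^T x - b_i:
  g_1((3, 1)) = 0
  g_2((3, 1)) = -2
Stationarity residual: grad f(x) + sum_i lambda_i a_i = (0, 0)
  -> stationarity OK
Primal feasibility (all g_i <= 0): OK
Dual feasibility (all lambda_i >= 0): OK
Complementary slackness (lambda_i * g_i(x) = 0 for all i): OK

Verdict: yes, KKT holds.

yes


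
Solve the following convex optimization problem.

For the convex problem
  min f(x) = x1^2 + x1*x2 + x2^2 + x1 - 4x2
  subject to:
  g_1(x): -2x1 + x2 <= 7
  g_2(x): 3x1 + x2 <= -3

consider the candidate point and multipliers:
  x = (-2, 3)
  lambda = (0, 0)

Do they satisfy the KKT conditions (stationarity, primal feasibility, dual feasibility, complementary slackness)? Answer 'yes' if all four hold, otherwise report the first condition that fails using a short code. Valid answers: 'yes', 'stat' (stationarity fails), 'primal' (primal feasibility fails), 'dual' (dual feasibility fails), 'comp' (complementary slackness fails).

Gradient of f: grad f(x) = Q x + c = (0, 0)
Constraint values g_i(x) = a_i^T x - b_i:
  g_1((-2, 3)) = 0
  g_2((-2, 3)) = 0
Stationarity residual: grad f(x) + sum_i lambda_i a_i = (0, 0)
  -> stationarity OK
Primal feasibility (all g_i <= 0): OK
Dual feasibility (all lambda_i >= 0): OK
Complementary slackness (lambda_i * g_i(x) = 0 for all i): OK

Verdict: yes, KKT holds.

yes


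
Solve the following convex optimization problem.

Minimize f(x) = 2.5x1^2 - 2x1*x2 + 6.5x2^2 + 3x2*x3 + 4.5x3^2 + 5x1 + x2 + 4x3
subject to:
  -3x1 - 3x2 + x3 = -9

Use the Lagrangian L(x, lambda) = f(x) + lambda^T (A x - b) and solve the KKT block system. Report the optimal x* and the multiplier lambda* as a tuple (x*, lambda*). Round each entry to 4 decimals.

Form the Lagrangian:
  L(x, lambda) = (1/2) x^T Q x + c^T x + lambda^T (A x - b)
Stationarity (grad_x L = 0): Q x + c + A^T lambda = 0.
Primal feasibility: A x = b.

This gives the KKT block system:
  [ Q   A^T ] [ x     ]   [-c ]
  [ A    0  ] [ lambda ] = [ b ]

Solving the linear system:
  x*      = (1.428, 1.1727, -1.1981)
  lambda* = (3.2648)
  f(x*)   = 16.4518

x* = (1.428, 1.1727, -1.1981), lambda* = (3.2648)


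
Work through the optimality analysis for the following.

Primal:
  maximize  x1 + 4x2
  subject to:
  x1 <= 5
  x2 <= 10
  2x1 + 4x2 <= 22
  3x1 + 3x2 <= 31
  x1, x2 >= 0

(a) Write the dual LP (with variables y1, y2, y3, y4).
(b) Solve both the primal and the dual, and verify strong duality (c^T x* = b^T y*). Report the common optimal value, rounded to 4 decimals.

The standard primal-dual pair for 'max c^T x s.t. A x <= b, x >= 0' is:
  Dual:  min b^T y  s.t.  A^T y >= c,  y >= 0.

So the dual LP is:
  minimize  5y1 + 10y2 + 22y3 + 31y4
  subject to:
    y1 + 2y3 + 3y4 >= 1
    y2 + 4y3 + 3y4 >= 4
    y1, y2, y3, y4 >= 0

Solving the primal: x* = (0, 5.5).
  primal value c^T x* = 22.
Solving the dual: y* = (0, 0, 1, 0).
  dual value b^T y* = 22.
Strong duality: c^T x* = b^T y*. Confirmed.

22


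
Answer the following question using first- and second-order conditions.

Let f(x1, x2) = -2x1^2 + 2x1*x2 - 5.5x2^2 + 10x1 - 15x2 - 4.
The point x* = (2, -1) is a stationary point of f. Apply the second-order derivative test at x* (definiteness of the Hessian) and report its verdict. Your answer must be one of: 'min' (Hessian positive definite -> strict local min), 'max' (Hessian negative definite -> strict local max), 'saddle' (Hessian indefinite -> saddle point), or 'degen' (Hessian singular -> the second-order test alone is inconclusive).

Compute the Hessian H = grad^2 f:
  H = [[-4, 2], [2, -11]]
Verify stationarity: grad f(x*) = H x* + g = (0, 0).
Eigenvalues of H: -11.5311, -3.4689.
Both eigenvalues < 0, so H is negative definite -> x* is a strict local max.

max


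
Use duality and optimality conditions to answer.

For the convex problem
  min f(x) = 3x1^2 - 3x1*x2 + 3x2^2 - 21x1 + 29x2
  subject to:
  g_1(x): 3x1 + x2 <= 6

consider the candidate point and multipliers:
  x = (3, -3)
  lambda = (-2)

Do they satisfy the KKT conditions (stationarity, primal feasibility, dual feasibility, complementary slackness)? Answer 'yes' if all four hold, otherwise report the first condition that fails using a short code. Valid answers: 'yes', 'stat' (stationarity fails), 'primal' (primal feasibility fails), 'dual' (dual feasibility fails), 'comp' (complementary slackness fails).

Gradient of f: grad f(x) = Q x + c = (6, 2)
Constraint values g_i(x) = a_i^T x - b_i:
  g_1((3, -3)) = 0
Stationarity residual: grad f(x) + sum_i lambda_i a_i = (0, 0)
  -> stationarity OK
Primal feasibility (all g_i <= 0): OK
Dual feasibility (all lambda_i >= 0): FAILS
Complementary slackness (lambda_i * g_i(x) = 0 for all i): OK

Verdict: the first failing condition is dual_feasibility -> dual.

dual


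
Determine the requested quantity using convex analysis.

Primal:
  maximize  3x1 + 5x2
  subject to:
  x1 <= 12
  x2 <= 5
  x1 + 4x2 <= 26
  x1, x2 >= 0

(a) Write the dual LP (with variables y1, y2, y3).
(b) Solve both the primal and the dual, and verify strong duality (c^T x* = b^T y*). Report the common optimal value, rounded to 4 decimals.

The standard primal-dual pair for 'max c^T x s.t. A x <= b, x >= 0' is:
  Dual:  min b^T y  s.t.  A^T y >= c,  y >= 0.

So the dual LP is:
  minimize  12y1 + 5y2 + 26y3
  subject to:
    y1 + y3 >= 3
    y2 + 4y3 >= 5
    y1, y2, y3 >= 0

Solving the primal: x* = (12, 3.5).
  primal value c^T x* = 53.5.
Solving the dual: y* = (1.75, 0, 1.25).
  dual value b^T y* = 53.5.
Strong duality: c^T x* = b^T y*. Confirmed.

53.5


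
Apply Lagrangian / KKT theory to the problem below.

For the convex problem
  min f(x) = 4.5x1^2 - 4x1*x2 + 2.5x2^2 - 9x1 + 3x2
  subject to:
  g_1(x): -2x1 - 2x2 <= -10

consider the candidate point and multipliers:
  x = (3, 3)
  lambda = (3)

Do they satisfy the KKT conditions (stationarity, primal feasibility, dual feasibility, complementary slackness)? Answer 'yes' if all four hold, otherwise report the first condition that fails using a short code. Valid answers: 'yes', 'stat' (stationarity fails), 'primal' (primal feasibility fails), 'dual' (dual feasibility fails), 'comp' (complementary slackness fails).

Gradient of f: grad f(x) = Q x + c = (6, 6)
Constraint values g_i(x) = a_i^T x - b_i:
  g_1((3, 3)) = -2
Stationarity residual: grad f(x) + sum_i lambda_i a_i = (0, 0)
  -> stationarity OK
Primal feasibility (all g_i <= 0): OK
Dual feasibility (all lambda_i >= 0): OK
Complementary slackness (lambda_i * g_i(x) = 0 for all i): FAILS

Verdict: the first failing condition is complementary_slackness -> comp.

comp


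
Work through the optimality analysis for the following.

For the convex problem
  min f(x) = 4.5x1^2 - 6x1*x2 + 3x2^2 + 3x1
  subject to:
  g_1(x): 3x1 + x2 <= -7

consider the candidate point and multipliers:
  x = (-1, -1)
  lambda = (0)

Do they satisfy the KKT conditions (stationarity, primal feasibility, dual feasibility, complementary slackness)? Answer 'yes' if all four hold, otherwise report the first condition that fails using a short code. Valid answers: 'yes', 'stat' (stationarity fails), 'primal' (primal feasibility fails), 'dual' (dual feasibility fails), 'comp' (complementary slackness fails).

Gradient of f: grad f(x) = Q x + c = (0, 0)
Constraint values g_i(x) = a_i^T x - b_i:
  g_1((-1, -1)) = 3
Stationarity residual: grad f(x) + sum_i lambda_i a_i = (0, 0)
  -> stationarity OK
Primal feasibility (all g_i <= 0): FAILS
Dual feasibility (all lambda_i >= 0): OK
Complementary slackness (lambda_i * g_i(x) = 0 for all i): OK

Verdict: the first failing condition is primal_feasibility -> primal.

primal


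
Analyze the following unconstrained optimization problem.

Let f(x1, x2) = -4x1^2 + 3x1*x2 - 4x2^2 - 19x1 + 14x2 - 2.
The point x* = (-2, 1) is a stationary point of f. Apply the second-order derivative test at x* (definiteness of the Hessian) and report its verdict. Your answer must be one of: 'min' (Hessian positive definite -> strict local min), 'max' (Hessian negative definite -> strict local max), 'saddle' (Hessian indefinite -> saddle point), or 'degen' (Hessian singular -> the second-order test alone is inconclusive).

Compute the Hessian H = grad^2 f:
  H = [[-8, 3], [3, -8]]
Verify stationarity: grad f(x*) = H x* + g = (0, 0).
Eigenvalues of H: -11, -5.
Both eigenvalues < 0, so H is negative definite -> x* is a strict local max.

max


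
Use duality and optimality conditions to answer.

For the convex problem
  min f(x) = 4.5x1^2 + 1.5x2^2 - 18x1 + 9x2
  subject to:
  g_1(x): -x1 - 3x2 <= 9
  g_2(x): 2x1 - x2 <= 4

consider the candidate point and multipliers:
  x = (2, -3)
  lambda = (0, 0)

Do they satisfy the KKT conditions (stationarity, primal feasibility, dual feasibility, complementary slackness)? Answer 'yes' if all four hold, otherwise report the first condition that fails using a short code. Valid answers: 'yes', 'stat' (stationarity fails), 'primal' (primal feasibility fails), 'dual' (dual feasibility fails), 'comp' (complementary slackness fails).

Gradient of f: grad f(x) = Q x + c = (0, 0)
Constraint values g_i(x) = a_i^T x - b_i:
  g_1((2, -3)) = -2
  g_2((2, -3)) = 3
Stationarity residual: grad f(x) + sum_i lambda_i a_i = (0, 0)
  -> stationarity OK
Primal feasibility (all g_i <= 0): FAILS
Dual feasibility (all lambda_i >= 0): OK
Complementary slackness (lambda_i * g_i(x) = 0 for all i): OK

Verdict: the first failing condition is primal_feasibility -> primal.

primal


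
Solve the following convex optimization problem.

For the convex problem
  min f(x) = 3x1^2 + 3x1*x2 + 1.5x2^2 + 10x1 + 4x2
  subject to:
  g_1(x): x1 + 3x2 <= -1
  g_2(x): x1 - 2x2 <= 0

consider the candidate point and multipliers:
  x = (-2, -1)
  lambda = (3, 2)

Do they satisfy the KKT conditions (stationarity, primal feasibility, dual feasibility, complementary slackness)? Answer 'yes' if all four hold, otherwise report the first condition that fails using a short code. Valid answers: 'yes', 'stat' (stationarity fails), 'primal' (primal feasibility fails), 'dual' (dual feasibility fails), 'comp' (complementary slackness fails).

Gradient of f: grad f(x) = Q x + c = (-5, -5)
Constraint values g_i(x) = a_i^T x - b_i:
  g_1((-2, -1)) = -4
  g_2((-2, -1)) = 0
Stationarity residual: grad f(x) + sum_i lambda_i a_i = (0, 0)
  -> stationarity OK
Primal feasibility (all g_i <= 0): OK
Dual feasibility (all lambda_i >= 0): OK
Complementary slackness (lambda_i * g_i(x) = 0 for all i): FAILS

Verdict: the first failing condition is complementary_slackness -> comp.

comp


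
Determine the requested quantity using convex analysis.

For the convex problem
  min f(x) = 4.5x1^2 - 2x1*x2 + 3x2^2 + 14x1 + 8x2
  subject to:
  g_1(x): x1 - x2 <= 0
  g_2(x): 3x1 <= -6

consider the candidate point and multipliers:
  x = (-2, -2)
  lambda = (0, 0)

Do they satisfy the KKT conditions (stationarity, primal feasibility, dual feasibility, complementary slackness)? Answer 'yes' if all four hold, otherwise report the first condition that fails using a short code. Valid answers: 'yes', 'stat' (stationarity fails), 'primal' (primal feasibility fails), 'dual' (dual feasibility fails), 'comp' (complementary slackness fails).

Gradient of f: grad f(x) = Q x + c = (0, 0)
Constraint values g_i(x) = a_i^T x - b_i:
  g_1((-2, -2)) = 0
  g_2((-2, -2)) = 0
Stationarity residual: grad f(x) + sum_i lambda_i a_i = (0, 0)
  -> stationarity OK
Primal feasibility (all g_i <= 0): OK
Dual feasibility (all lambda_i >= 0): OK
Complementary slackness (lambda_i * g_i(x) = 0 for all i): OK

Verdict: yes, KKT holds.

yes


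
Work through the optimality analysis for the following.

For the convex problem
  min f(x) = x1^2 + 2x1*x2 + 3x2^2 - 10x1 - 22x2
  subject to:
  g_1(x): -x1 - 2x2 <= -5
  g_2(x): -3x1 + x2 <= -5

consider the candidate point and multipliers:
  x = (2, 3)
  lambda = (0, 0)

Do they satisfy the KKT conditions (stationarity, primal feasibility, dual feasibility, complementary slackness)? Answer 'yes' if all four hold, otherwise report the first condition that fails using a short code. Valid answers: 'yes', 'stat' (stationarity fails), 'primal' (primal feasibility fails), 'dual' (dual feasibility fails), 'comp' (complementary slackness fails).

Gradient of f: grad f(x) = Q x + c = (0, 0)
Constraint values g_i(x) = a_i^T x - b_i:
  g_1((2, 3)) = -3
  g_2((2, 3)) = 2
Stationarity residual: grad f(x) + sum_i lambda_i a_i = (0, 0)
  -> stationarity OK
Primal feasibility (all g_i <= 0): FAILS
Dual feasibility (all lambda_i >= 0): OK
Complementary slackness (lambda_i * g_i(x) = 0 for all i): OK

Verdict: the first failing condition is primal_feasibility -> primal.

primal


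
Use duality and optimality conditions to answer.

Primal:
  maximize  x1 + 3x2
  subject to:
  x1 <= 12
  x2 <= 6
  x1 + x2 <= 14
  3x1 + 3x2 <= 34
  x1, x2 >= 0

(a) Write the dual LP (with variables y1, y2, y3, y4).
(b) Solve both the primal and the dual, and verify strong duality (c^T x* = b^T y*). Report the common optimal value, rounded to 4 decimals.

The standard primal-dual pair for 'max c^T x s.t. A x <= b, x >= 0' is:
  Dual:  min b^T y  s.t.  A^T y >= c,  y >= 0.

So the dual LP is:
  minimize  12y1 + 6y2 + 14y3 + 34y4
  subject to:
    y1 + y3 + 3y4 >= 1
    y2 + y3 + 3y4 >= 3
    y1, y2, y3, y4 >= 0

Solving the primal: x* = (5.3333, 6).
  primal value c^T x* = 23.3333.
Solving the dual: y* = (0, 2, 0, 0.3333).
  dual value b^T y* = 23.3333.
Strong duality: c^T x* = b^T y*. Confirmed.

23.3333


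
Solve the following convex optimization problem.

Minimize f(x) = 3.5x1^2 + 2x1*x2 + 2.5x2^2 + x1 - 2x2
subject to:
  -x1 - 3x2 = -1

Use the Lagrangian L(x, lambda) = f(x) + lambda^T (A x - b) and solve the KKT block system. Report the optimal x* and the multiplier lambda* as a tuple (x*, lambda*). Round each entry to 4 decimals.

Form the Lagrangian:
  L(x, lambda) = (1/2) x^T Q x + c^T x + lambda^T (A x - b)
Stationarity (grad_x L = 0): Q x + c + A^T lambda = 0.
Primal feasibility: A x = b.

This gives the KKT block system:
  [ Q   A^T ] [ x     ]   [-c ]
  [ A    0  ] [ lambda ] = [ b ]

Solving the linear system:
  x*      = (-0.2857, 0.4286)
  lambda* = (-0.1429)
  f(x*)   = -0.6429

x* = (-0.2857, 0.4286), lambda* = (-0.1429)


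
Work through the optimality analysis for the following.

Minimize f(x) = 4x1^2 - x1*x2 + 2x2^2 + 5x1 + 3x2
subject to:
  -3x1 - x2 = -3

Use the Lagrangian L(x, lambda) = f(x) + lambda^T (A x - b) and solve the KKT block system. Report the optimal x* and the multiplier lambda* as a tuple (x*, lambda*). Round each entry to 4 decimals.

Form the Lagrangian:
  L(x, lambda) = (1/2) x^T Q x + c^T x + lambda^T (A x - b)
Stationarity (grad_x L = 0): Q x + c + A^T lambda = 0.
Primal feasibility: A x = b.

This gives the KKT block system:
  [ Q   A^T ] [ x     ]   [-c ]
  [ A    0  ] [ lambda ] = [ b ]

Solving the linear system:
  x*      = (0.86, 0.42)
  lambda* = (3.82)
  f(x*)   = 8.51

x* = (0.86, 0.42), lambda* = (3.82)
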